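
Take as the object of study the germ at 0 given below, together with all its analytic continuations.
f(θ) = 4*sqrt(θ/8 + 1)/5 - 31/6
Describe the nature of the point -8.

The term (4/5)*sqrt(1 - θ/(-8)) has argument 1 - -8/(-8) = 0 at -8: a square-root (algebraic, two-sheeted) branch point; the remaining terms are analytic or single-valued there.

The point is an algebraic (square-root) branch point.


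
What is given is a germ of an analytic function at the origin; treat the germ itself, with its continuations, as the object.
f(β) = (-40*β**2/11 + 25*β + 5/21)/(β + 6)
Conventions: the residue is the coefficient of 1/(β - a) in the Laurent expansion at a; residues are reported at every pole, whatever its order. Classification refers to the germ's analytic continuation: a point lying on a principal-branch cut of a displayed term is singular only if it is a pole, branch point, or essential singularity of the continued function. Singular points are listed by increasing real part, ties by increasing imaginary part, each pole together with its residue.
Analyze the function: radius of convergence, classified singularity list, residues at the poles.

Radius of convergence at 0: 6.
At -6: a pole of order 1; residue -64835/231.

Denominator factor (β + 6): pole of order 1 at -6, modulus 6.
The radius of convergence is the smallest modulus among the singular points: 6.
At the order-1 pole -6 set g(β) = (β - (-6))*f(β) = -40*β**2/11 + 25*β + 5/21.
Simple pole: residue = g(a) at a = -6, which is -64835/231.


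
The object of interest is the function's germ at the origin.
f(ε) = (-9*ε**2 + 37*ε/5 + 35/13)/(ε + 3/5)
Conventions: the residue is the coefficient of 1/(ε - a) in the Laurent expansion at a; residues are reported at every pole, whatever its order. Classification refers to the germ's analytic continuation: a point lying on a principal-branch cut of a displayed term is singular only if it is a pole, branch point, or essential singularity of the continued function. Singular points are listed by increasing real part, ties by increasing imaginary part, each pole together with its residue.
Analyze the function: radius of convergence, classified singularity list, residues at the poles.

Denominator factor (ε + 3/5): pole of order 1 at -3/5, modulus 3/5.
The radius of convergence is the smallest modulus among the singular points: 3/5.
At the order-1 pole -3/5 set g(ε) = (ε - (-3/5))*f(ε) = -9*ε**2 + 37*ε/5 + 35/13.
Simple pole: residue = g(a) at a = -3/5, which is -1621/325.

Radius of convergence at 0: 3/5.
At -3/5: a pole of order 1; residue -1621/325.


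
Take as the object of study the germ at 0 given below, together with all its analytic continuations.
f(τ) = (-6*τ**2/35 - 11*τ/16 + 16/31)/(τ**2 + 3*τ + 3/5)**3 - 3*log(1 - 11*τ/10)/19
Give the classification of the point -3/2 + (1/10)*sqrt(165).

The point is a pole of order 3.

The denominator factor τ**2 + 3*τ + 3/5 vanishes at -3/2 + (1/10)*sqrt(165) and appears to the power 3; the numerator there equals 152561/173600 - (97/5600)*sqrt(165), nonzero, and no other factor vanishes.
The branch terms are analytic at this point.
Hence a pole whose order is the multiplicity, 3.


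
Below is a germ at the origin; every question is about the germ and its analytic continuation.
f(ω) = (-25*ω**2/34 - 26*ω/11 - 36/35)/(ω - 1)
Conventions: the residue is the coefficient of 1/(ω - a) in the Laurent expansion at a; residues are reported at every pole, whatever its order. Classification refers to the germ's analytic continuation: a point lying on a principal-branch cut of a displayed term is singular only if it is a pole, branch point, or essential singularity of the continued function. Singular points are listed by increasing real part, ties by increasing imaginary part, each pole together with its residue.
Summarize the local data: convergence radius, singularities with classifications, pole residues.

Denominator factor (ω - 1): pole of order 1 at 1, modulus 1.
The radius of convergence is the smallest modulus among the singular points: 1.
At the order-1 pole 1 set g(ω) = (ω - (1))*f(ω) = -25*ω**2/34 - 26*ω/11 - 36/35.
Simple pole: residue = g(a) at a = 1, which is -54029/13090.

Radius of convergence at 0: 1.
At 1: a pole of order 1; residue -54029/13090.


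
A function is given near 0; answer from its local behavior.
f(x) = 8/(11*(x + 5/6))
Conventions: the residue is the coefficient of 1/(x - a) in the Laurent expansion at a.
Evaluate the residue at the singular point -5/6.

The residue is 8/11.

At the order-1 pole -5/6 set g(x) = (x - (-5/6))*f(x) = 8/11.
Simple pole: residue = g(a) at a = -5/6, which is 8/11.


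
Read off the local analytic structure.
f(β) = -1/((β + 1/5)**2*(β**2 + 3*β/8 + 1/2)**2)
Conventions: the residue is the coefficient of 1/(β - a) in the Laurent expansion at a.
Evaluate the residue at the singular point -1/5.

At the order-2 pole -1/5 set g(β) = (β - (-1/5))^2*f(β) = -1/(β**2 + 3*β/8 + 1/2)**2.
Order-2 pole: residue = g'(a); g'(-1/5) = -400000/804357, so the residue is -400000/804357.

The residue is -400000/804357.


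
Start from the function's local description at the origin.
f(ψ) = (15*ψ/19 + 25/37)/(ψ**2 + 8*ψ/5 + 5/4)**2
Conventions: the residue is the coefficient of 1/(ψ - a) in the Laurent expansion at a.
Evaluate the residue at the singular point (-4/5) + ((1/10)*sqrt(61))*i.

The factor ψ**2 + 8*ψ/5 + 5/4 splits as (ψ - a)(ψ - a') with a = (-4/5) + ((1/10)*sqrt(61))*i, a' = (-4/5) - ((1/10)*sqrt(61))*i. At the order-2 pole a set g(ψ) = (ψ - a)^2*f(ψ) = [15*ψ/19 + 25/37] / (ψ - a')^2.
Order-2 pole: residue = g'(a); g'((-4/5) + ((1/10)*sqrt(61))*i) = -((7750/2615863)*sqrt(61))*i, so the residue is -((7750/2615863)*sqrt(61))*i.

The residue is -((7750/2615863)*sqrt(61))*i.


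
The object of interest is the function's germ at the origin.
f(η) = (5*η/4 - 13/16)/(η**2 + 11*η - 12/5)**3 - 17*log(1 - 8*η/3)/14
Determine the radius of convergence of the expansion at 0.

Denominator factor (η**2 + 11*η - 12/5)^3: discriminant 653/5, real irrational roots -11/2 + (1/10)*sqrt(3265) and -11/2 - (1/10)*sqrt(3265); poles of order 3, moduli -11/2 + (1/10)*sqrt(3265) and 11/2 + (1/10)*sqrt(3265).
Branch term (-17/14)*log(1 - η/(3/8)): its argument vanishes at η = 3/8, a logarithmic branch point, modulus 3/8.
The radius of convergence is the smallest modulus among the singular points: -11/2 + (1/10)*sqrt(3265).

The radius of convergence is -11/2 + (1/10)*sqrt(3265).


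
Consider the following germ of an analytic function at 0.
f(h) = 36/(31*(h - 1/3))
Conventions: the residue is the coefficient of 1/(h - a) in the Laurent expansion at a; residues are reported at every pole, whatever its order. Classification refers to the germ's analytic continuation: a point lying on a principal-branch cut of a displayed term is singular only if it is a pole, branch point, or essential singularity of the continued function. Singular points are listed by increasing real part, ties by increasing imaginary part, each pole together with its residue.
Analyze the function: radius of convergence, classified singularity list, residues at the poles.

Radius of convergence at 0: 1/3.
At 1/3: a pole of order 1; residue 36/31.

Denominator factor (h - 1/3): pole of order 1 at 1/3, modulus 1/3.
The radius of convergence is the smallest modulus among the singular points: 1/3.
At the order-1 pole 1/3 set g(h) = (h - (1/3))*f(h) = 36/31.
Simple pole: residue = g(a) at a = 1/3, which is 36/31.


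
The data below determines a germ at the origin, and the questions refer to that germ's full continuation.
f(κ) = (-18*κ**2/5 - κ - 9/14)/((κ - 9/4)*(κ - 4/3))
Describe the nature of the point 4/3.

The point is a pole of order 1.

The denominator factor κ - 4/3 vanishes at 4/3 and appears to the power 1; the numerator there equals -1759/210, nonzero, and no other factor vanishes.
Hence a pole whose order is the multiplicity, 1.


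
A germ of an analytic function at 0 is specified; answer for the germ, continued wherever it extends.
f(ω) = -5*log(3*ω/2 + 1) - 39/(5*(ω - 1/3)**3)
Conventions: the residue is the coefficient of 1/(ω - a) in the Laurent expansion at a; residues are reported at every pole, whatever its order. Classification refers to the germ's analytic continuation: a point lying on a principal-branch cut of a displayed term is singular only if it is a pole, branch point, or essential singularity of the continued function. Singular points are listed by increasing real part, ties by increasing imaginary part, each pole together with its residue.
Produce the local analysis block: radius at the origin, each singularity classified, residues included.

Radius of convergence at 0: 1/3.
At -2/3: a logarithmic branch point.
At 1/3: a pole of order 3; residue 0.

Denominator factor (ω - 1/3)^3: pole of order 3 at 1/3, modulus 1/3.
Branch term (-5)*log(1 - ω/(-2/3)): its argument vanishes at ω = -2/3, a logarithmic branch point, modulus 2/3.
The radius of convergence is the smallest modulus among the singular points: 1/3.
The branch term is analytic at 1/3 and contributes nothing to the residue; only the rational part matters.
At the order-3 pole 1/3 set g(ω) = (ω - (1/3))^3*(rational part) = -39/5.
Order-3 pole: residue = g''(a)/2; g''(1/3) = 0, so the residue is 0.
List the singular points by increasing real part (a conjugate pair: the negative imaginary part first).


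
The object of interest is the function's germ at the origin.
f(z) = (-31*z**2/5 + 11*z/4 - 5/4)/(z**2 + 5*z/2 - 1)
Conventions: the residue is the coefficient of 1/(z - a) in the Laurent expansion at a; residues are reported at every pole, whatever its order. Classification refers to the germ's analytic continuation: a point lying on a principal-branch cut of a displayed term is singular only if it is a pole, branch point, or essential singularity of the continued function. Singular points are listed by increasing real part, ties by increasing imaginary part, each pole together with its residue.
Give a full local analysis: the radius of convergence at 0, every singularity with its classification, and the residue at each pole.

Denominator factor (z**2 + 5*z/2 - 1): discriminant 41/4, real irrational roots -5/4 + (1/4)*sqrt(41) and -5/4 - (1/4)*sqrt(41); poles of order 1, moduli -5/4 + (1/4)*sqrt(41) and 5/4 + (1/4)*sqrt(41).
The radius of convergence is the smallest modulus among the singular points: -5/4 + (1/4)*sqrt(41).
The factor z**2 + 5*z/2 - 1 splits as (z - a)(z - a') with a = -5/4 - (1/4)*sqrt(41), a' = -5/4 + (1/4)*sqrt(41). At the order-1 pole a set g(z) = (z - a)*f(z) = [-31*z**2/5 + 11*z/4 - 5/4] / (z - a').
Simple pole: residue = g(a) at a = -5/4 - (1/4)*sqrt(41), which is 73/8 + (2421/1640)*sqrt(41).
The factor z**2 + 5*z/2 - 1 splits as (z - a)(z - a') with a = -5/4 + (1/4)*sqrt(41), a' = -5/4 - (1/4)*sqrt(41). At the order-1 pole a set g(z) = (z - a)*f(z) = [-31*z**2/5 + 11*z/4 - 5/4] / (z - a').
Simple pole: residue = g(a) at a = -5/4 + (1/4)*sqrt(41), which is 73/8 - (2421/1640)*sqrt(41).
List the singular points by increasing real part (a conjugate pair: the negative imaginary part first).

Radius of convergence at 0: -5/4 + (1/4)*sqrt(41).
At -5/4 - (1/4)*sqrt(41): a pole of order 1; residue 73/8 + (2421/1640)*sqrt(41).
At -5/4 + (1/4)*sqrt(41): a pole of order 1; residue 73/8 - (2421/1640)*sqrt(41).


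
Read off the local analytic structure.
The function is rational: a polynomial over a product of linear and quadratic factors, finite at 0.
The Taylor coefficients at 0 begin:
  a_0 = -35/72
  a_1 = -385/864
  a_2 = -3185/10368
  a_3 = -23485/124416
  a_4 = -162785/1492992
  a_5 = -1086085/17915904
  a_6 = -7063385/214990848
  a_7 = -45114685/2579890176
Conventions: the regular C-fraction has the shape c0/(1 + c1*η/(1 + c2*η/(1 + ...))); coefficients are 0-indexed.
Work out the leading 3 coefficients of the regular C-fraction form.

The regular C-fraction coefficients are [-35/72, -11/12, 5/22].

Taylor coefficients (read off): a_0 = -35/72, a_1 = -385/864, a_2 = -3185/10368.
c0 = a_0 = -35/72. Peel one level at a time: if S = 1 + c*η/S' with S'(0) = 1, then c is the η-coefficient of S and S' = c*η/(S - 1).
S_1 = c0/f = 1 + (-11/12)*η + (5/24)*η^2 + ...; c1 = -11/12.
S_2 = c1*η/(S_1 - 1) = 1 + (5/22)*η + ...; c2 = 5/22.


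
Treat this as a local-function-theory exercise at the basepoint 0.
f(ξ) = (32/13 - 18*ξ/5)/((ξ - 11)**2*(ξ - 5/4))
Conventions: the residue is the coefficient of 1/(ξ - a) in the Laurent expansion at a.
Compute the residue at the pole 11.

At the order-2 pole 11 set g(ξ) = (ξ - (11))^2*f(ξ) = (32/13 - 18*ξ/5)/(ξ - 5/4).
Order-2 pole: residue = g'(a); g'(11) = 424/19773, so the residue is 424/19773.

The residue is 424/19773.


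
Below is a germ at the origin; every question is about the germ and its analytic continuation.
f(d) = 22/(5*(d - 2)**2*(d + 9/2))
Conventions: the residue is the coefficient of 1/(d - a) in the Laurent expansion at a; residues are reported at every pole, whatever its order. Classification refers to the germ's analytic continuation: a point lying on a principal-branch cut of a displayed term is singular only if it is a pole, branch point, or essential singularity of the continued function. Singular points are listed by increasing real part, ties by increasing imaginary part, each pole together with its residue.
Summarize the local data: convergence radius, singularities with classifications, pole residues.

Denominator factor (d - 2)^2: pole of order 2 at 2, modulus 2.
Denominator factor (d + 9/2): pole of order 1 at -9/2, modulus 9/2.
The radius of convergence is the smallest modulus among the singular points: 2.
At the order-1 pole -9/2 set g(d) = (d - (-9/2))*f(d) = 22/(5*(d - 2)**2).
Simple pole: residue = g(a) at a = -9/2, which is 88/845.
At the order-2 pole 2 set g(d) = (d - (2))^2*f(d) = 22/(5*(d + 9/2)).
Order-2 pole: residue = g'(a); g'(2) = -88/845, so the residue is -88/845.
List the singular points by increasing real part (a conjugate pair: the negative imaginary part first).

Radius of convergence at 0: 2.
At -9/2: a pole of order 1; residue 88/845.
At 2: a pole of order 2; residue -88/845.


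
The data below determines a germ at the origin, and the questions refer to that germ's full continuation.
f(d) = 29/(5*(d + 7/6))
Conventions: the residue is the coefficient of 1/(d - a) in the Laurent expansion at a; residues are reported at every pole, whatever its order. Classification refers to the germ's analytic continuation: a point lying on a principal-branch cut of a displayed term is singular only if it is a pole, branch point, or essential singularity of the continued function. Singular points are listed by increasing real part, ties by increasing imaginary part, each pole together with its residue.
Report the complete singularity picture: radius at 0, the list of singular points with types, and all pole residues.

Denominator factor (d + 7/6): pole of order 1 at -7/6, modulus 7/6.
The radius of convergence is the smallest modulus among the singular points: 7/6.
At the order-1 pole -7/6 set g(d) = (d - (-7/6))*f(d) = 29/5.
Simple pole: residue = g(a) at a = -7/6, which is 29/5.

Radius of convergence at 0: 7/6.
At -7/6: a pole of order 1; residue 29/5.


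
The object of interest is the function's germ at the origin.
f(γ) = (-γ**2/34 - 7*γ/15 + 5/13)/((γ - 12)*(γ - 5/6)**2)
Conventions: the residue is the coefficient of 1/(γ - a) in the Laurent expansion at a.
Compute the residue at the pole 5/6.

At the order-2 pole 5/6 set g(γ) = (γ - (5/6))^2*f(γ) = (-γ**2/34 - 7*γ/15 + 5/13)/(γ - 12).
Order-2 pole: residue = g'(a); g'(5/6) = 460111/9920690, so the residue is 460111/9920690.

The residue is 460111/9920690.


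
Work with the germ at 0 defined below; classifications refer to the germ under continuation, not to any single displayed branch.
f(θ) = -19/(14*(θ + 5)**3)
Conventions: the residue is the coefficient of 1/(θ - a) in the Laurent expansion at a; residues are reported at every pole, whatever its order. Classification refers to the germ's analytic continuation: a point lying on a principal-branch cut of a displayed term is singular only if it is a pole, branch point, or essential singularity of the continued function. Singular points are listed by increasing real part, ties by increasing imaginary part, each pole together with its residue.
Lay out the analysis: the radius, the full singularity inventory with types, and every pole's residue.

Radius of convergence at 0: 5.
At -5: a pole of order 3; residue 0.

Denominator factor (θ + 5)^3: pole of order 3 at -5, modulus 5.
The radius of convergence is the smallest modulus among the singular points: 5.
At the order-3 pole -5 set g(θ) = (θ - (-5))^3*f(θ) = -19/14.
Order-3 pole: residue = g''(a)/2; g''(-5) = 0, so the residue is 0.


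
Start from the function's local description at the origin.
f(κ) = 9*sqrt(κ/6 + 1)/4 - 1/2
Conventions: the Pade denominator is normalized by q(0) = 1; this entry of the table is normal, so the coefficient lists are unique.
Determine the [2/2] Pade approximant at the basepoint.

The Pade approximant has numerator coefficients [7/4, 13/32, 43/2304]; denominator coefficients [1, 1/8, 1/576].

Taylor coefficients needed (expand at 0): a_0 = 7/4, a_1 = 3/16, a_2 = -1/128, a_3 = 1/1536, a_4 = -5/73728.
Write the denominator as Q(κ) = 1 + q1*κ + q2*κ^2. Requiring Q*f - P = O(κ^5) with deg P <= 2 kills the coefficients of κ^3..κ^4 in Q*f:
  κ^3: a_3 + q1*a_2 + q2*a_1 = 0, i.e. 1/1536 + (-1/128)*q1 + (3/16)*q2 = 0.
  κ^4: a_4 + q1*a_3 + q2*a_2 = 0, i.e. -5/73728 + (1/1536)*q1 + (-1/128)*q2 = 0.
Solving this linear system: q1 = 1/8, q2 = 1/576.
The numerator is Q*f truncated at degree 2: P0 = a_0 = 7/4; P1 = a_1 + q1*a_0 = 13/32; P2 = a_2 + q1*a_1 + q2*a_0 = 43/2304.


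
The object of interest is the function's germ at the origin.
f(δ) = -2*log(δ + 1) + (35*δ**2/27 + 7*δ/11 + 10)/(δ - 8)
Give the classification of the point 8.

The point is a pole of order 1.

The denominator factor δ - 8 vanishes at 8 and appears to the power 1; the numerator there equals 29122/297, nonzero, and no other factor vanishes.
The branch terms are analytic at this point.
Hence a pole whose order is the multiplicity, 1.


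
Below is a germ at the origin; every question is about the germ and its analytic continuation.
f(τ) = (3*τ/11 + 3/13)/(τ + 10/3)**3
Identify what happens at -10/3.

The denominator factor τ + 10/3 vanishes at -10/3 and appears to the power 3; the numerator there equals -97/143, nonzero, and no other factor vanishes.
Hence a pole whose order is the multiplicity, 3.

The point is a pole of order 3.


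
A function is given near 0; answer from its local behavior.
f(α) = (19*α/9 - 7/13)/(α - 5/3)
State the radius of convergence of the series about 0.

Denominator factor (α - 5/3): pole of order 1 at 5/3, modulus 5/3.
The radius of convergence is the smallest modulus among the singular points: 5/3.

The radius of convergence is 5/3.


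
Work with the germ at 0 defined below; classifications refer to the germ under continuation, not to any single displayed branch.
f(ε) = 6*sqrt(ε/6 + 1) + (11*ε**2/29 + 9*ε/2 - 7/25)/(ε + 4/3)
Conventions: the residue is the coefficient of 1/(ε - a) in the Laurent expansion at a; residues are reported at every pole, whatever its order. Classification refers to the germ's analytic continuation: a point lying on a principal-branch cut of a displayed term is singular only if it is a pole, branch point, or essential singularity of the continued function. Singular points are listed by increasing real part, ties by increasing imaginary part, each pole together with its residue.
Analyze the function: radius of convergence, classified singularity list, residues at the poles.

Radius of convergence at 0: 4/3.
At -6: an algebraic (square-root) branch point.
At -4/3: a pole of order 1; residue -36577/6525.

Denominator factor (ε + 4/3): pole of order 1 at -4/3, modulus 4/3.
Branch term (6)*sqrt(1 - ε/(-6)): its argument vanishes at ε = -6, a square-root branch point, modulus 6.
The radius of convergence is the smallest modulus among the singular points: 4/3.
The branch term is analytic at -4/3 and contributes nothing to the residue; only the rational part matters.
At the order-1 pole -4/3 set g(ε) = (ε - (-4/3))*(rational part) = 11*ε**2/29 + 9*ε/2 - 7/25.
Simple pole: residue = g(a) at a = -4/3, which is -36577/6525.
List the singular points by increasing real part (a conjugate pair: the negative imaginary part first).


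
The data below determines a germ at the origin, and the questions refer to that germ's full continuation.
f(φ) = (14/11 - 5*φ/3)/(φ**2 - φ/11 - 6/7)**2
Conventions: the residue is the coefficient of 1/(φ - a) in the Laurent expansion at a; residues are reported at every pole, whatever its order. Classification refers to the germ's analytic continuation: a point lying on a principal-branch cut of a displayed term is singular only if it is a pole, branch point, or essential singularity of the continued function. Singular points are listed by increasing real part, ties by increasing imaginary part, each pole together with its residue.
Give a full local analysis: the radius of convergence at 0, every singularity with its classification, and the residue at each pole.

Radius of convergence at 0: -1/22 + (1/154)*sqrt(20377).
At 1/22 - (1/154)*sqrt(20377): a pole of order 2; residue (66913/25421763)*sqrt(20377).
At 1/22 + (1/154)*sqrt(20377): a pole of order 2; residue -(66913/25421763)*sqrt(20377).

Denominator factor (φ**2 - φ/11 - 6/7)^2: discriminant 2911/847, real irrational roots 1/22 + (1/154)*sqrt(20377) and 1/22 - (1/154)*sqrt(20377); poles of order 2, moduli 1/22 + (1/154)*sqrt(20377) and -1/22 + (1/154)*sqrt(20377).
The radius of convergence is the smallest modulus among the singular points: -1/22 + (1/154)*sqrt(20377).
The factor φ**2 - φ/11 - 6/7 splits as (φ - a)(φ - a') with a = 1/22 - (1/154)*sqrt(20377), a' = 1/22 + (1/154)*sqrt(20377). At the order-2 pole a set g(φ) = (φ - a)^2*f(φ) = [14/11 - 5*φ/3] / (φ - a')^2.
Order-2 pole: residue = g'(a); g'(1/22 - (1/154)*sqrt(20377)) = (66913/25421763)*sqrt(20377), so the residue is (66913/25421763)*sqrt(20377).
The factor φ**2 - φ/11 - 6/7 splits as (φ - a)(φ - a') with a = 1/22 + (1/154)*sqrt(20377), a' = 1/22 - (1/154)*sqrt(20377). At the order-2 pole a set g(φ) = (φ - a)^2*f(φ) = [14/11 - 5*φ/3] / (φ - a')^2.
Order-2 pole: residue = g'(a); g'(1/22 + (1/154)*sqrt(20377)) = -(66913/25421763)*sqrt(20377), so the residue is -(66913/25421763)*sqrt(20377).
List the singular points by increasing real part (a conjugate pair: the negative imaginary part first).


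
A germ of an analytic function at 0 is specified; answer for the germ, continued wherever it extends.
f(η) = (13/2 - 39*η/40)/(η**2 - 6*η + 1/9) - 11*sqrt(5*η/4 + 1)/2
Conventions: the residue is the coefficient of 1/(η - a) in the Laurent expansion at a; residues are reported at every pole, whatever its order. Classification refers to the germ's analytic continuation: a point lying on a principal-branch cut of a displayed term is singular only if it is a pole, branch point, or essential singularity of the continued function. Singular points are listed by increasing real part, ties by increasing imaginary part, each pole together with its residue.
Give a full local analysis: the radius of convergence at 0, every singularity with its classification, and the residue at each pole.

Radius of convergence at 0: 3 - (4/3)*sqrt(5).
At -4/5: an algebraic (square-root) branch point.
At 3 - (4/3)*sqrt(5): a pole of order 1; residue -39/80 - (429/1600)*sqrt(5).
At 3 + (4/3)*sqrt(5): a pole of order 1; residue -39/80 + (429/1600)*sqrt(5).

Denominator factor (η**2 - 6*η + 1/9): discriminant 320/9, real irrational roots 3 + (4/3)*sqrt(5) and 3 - (4/3)*sqrt(5); poles of order 1, moduli 3 + (4/3)*sqrt(5) and 3 - (4/3)*sqrt(5).
Branch term (-11/2)*sqrt(1 - η/(-4/5)): its argument vanishes at η = -4/5, a square-root branch point, modulus 4/5.
The radius of convergence is the smallest modulus among the singular points: 3 - (4/3)*sqrt(5).
The branch term is analytic at 3 - (4/3)*sqrt(5) and contributes nothing to the residue; only the rational part matters.
The factor η**2 - 6*η + 1/9 splits as (η - a)(η - a') with a = 3 - (4/3)*sqrt(5), a' = 3 + (4/3)*sqrt(5). At the order-1 pole a set g(η) = (η - a)*(rational part) = [13/2 - 39*η/40] / (η - a').
Simple pole: residue = g(a) at a = 3 - (4/3)*sqrt(5), which is -39/80 - (429/1600)*sqrt(5).
The branch term is analytic at 3 + (4/3)*sqrt(5) and contributes nothing to the residue; only the rational part matters.
The factor η**2 - 6*η + 1/9 splits as (η - a)(η - a') with a = 3 + (4/3)*sqrt(5), a' = 3 - (4/3)*sqrt(5). At the order-1 pole a set g(η) = (η - a)*(rational part) = [13/2 - 39*η/40] / (η - a').
Simple pole: residue = g(a) at a = 3 + (4/3)*sqrt(5), which is -39/80 + (429/1600)*sqrt(5).
List the singular points by increasing real part (a conjugate pair: the negative imaginary part first).


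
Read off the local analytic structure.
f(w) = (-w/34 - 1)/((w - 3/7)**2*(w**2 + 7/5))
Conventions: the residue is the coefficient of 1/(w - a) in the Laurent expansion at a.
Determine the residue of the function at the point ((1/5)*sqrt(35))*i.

The residue is (-838145/5118496) - ((182455/5118496)*sqrt(35))*i.

The factor w**2 + 7/5 splits as (w - a)(w - a') with a = ((1/5)*sqrt(35))*i, a' = -((1/5)*sqrt(35))*i. At the order-1 pole a set g(w) = (w - a)*f(w) = [(-w/34 - 1)/(w - 3/7)**2] / (w - a').
Simple pole: residue = g(a) at a = ((1/5)*sqrt(35))*i, which is (-838145/5118496) - ((182455/5118496)*sqrt(35))*i.


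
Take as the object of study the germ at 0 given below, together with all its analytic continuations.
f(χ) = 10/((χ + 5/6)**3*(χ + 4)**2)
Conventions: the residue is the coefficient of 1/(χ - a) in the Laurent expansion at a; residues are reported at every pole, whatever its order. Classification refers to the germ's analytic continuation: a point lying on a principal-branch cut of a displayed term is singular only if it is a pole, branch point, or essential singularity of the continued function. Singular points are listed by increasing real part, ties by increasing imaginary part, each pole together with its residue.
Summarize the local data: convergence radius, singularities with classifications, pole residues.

Denominator factor (χ + 5/6)^3: pole of order 3 at -5/6, modulus 5/6.
Denominator factor (χ + 4)^2: pole of order 2 at -4, modulus 4.
The radius of convergence is the smallest modulus among the singular points: 5/6.
At the order-2 pole -4 set g(χ) = (χ - (-4))^2*f(χ) = 10/(χ + 5/6)**3.
Order-2 pole: residue = g'(a); g'(-4) = -38880/130321, so the residue is -38880/130321.
At the order-3 pole -5/6 set g(χ) = (χ - (-5/6))^3*f(χ) = 10/(χ + 4)**2.
Order-3 pole: residue = g''(a)/2; g''(-5/6) = 77760/130321, so the residue is 38880/130321.
List the singular points by increasing real part (a conjugate pair: the negative imaginary part first).

Radius of convergence at 0: 5/6.
At -4: a pole of order 2; residue -38880/130321.
At -5/6: a pole of order 3; residue 38880/130321.


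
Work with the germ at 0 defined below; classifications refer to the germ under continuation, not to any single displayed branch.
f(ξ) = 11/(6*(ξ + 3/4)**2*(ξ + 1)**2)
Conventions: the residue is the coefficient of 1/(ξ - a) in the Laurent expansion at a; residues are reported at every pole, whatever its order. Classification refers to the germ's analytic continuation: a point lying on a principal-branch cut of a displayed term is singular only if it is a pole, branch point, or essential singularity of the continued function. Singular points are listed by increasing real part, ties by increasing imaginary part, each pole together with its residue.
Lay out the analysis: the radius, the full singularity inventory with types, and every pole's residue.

Radius of convergence at 0: 3/4.
At -1: a pole of order 2; residue 704/3.
At -3/4: a pole of order 2; residue -704/3.

Denominator factor (ξ + 3/4)^2: pole of order 2 at -3/4, modulus 3/4.
Denominator factor (ξ + 1)^2: pole of order 2 at -1, modulus 1.
The radius of convergence is the smallest modulus among the singular points: 3/4.
At the order-2 pole -1 set g(ξ) = (ξ - (-1))^2*f(ξ) = 11/(6*(ξ + 3/4)**2).
Order-2 pole: residue = g'(a); g'(-1) = 704/3, so the residue is 704/3.
At the order-2 pole -3/4 set g(ξ) = (ξ - (-3/4))^2*f(ξ) = 11/(6*(ξ + 1)**2).
Order-2 pole: residue = g'(a); g'(-3/4) = -704/3, so the residue is -704/3.
List the singular points by increasing real part (a conjugate pair: the negative imaginary part first).


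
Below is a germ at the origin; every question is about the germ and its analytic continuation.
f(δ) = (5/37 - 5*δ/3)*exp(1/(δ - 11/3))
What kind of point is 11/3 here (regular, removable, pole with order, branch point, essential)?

The exponent 1/(δ - (11/3)) has a pole at 11/3, so exp(1/(δ - (11/3))) takes every nonzero value near it: an essential singularity (not a pole of any order).

The point is an essential singularity.


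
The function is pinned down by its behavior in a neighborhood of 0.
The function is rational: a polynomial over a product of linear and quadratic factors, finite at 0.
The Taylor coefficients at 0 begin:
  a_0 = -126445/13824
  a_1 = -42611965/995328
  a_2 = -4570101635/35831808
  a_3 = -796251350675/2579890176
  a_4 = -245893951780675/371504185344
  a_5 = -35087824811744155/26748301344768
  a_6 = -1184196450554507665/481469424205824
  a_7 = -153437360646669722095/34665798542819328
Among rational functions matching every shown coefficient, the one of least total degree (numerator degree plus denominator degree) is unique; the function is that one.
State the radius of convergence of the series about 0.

No rational of total degree below 4 reproduces all 8 coefficients; solving the [0/4] Pade equations on them gives f(θ) = -19/(3*(θ - 9/5)*(θ - 8/11)**3), whose expansion matches every shown term.
Denominator factor (θ - 8/11)^3: pole of order 3 at 8/11, modulus 8/11.
Denominator factor (θ - 9/5): pole of order 1 at 9/5, modulus 9/5.
The radius of convergence is the smallest modulus among the singular points: 8/11.

The radius of convergence is 8/11.


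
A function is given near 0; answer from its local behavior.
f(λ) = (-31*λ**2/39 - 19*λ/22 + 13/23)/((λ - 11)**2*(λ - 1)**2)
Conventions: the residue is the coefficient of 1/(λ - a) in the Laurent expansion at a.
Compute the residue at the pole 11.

At the order-2 pole 11 set g(λ) = (λ - (11))^2*f(λ) = (-31*λ**2/39 - 19*λ/22 + 13/23)/(λ - 1)**2.
Order-2 pole: residue = g'(a); g'(11) = 5273/197340, so the residue is 5273/197340.

The residue is 5273/197340.


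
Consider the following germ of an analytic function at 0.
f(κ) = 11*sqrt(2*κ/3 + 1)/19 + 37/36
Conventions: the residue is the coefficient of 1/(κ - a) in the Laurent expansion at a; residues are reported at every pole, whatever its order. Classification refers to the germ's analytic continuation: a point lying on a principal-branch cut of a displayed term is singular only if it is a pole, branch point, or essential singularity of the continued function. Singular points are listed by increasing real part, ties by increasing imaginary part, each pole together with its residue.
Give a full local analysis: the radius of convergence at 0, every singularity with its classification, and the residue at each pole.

Branch term (11/19)*sqrt(1 - κ/(-3/2)): its argument vanishes at κ = -3/2, a square-root branch point, modulus 3/2.
The radius of convergence is the smallest modulus among the singular points: 3/2.

Radius of convergence at 0: 3/2.
At -3/2: an algebraic (square-root) branch point.


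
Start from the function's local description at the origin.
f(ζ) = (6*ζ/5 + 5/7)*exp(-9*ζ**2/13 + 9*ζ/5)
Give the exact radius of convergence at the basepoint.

The radius of convergence is infinite.

The factor exp(-9*ζ**2/13 + 9*ζ/5) is entire and contributes no finite singular point.
The polynomial part has no poles.
No finite singular points: the Taylor series at 0 converges everywhere.


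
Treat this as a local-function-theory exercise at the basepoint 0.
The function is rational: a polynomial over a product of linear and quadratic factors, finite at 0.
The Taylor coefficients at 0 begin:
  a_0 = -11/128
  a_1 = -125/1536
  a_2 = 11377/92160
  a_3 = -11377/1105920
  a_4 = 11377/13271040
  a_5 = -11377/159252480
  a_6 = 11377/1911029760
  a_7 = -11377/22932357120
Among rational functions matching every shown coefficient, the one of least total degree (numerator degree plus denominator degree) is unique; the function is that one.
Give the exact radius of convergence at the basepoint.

The radius of convergence is 12.

No rational of total degree below 3 reproduces all 8 coefficients; solving the [2/1] Pade equations on them gives f(x) = (7*x**2/5 - 17*x/16 - 33/32)/(x + 12), whose expansion matches every shown term.
Denominator factor (x + 12): pole of order 1 at -12, modulus 12.
The radius of convergence is the smallest modulus among the singular points: 12.


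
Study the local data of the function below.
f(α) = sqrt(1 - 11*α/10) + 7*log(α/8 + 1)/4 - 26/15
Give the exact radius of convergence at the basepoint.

Branch term (7/4)*log(1 - α/(-8)): its argument vanishes at α = -8, a logarithmic branch point, modulus 8.
Branch term (1)*sqrt(1 - α/(10/11)): its argument vanishes at α = 10/11, a square-root branch point, modulus 10/11.
The radius of convergence is the smallest modulus among the singular points: 10/11.

The radius of convergence is 10/11.


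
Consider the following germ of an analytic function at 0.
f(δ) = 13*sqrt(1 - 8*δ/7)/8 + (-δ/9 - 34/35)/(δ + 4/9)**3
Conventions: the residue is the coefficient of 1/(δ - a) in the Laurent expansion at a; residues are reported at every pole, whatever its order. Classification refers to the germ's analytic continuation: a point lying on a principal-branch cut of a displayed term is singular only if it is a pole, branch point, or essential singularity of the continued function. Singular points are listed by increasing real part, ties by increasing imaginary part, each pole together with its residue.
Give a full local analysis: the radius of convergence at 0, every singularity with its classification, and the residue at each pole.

Radius of convergence at 0: 4/9.
At -4/9: a pole of order 3; residue 0.
At 7/8: an algebraic (square-root) branch point.

Denominator factor (δ + 4/9)^3: pole of order 3 at -4/9, modulus 4/9.
Branch term (13/8)*sqrt(1 - δ/(7/8)): its argument vanishes at δ = 7/8, a square-root branch point, modulus 7/8.
The radius of convergence is the smallest modulus among the singular points: 4/9.
The branch term is analytic at -4/9 and contributes nothing to the residue; only the rational part matters.
At the order-3 pole -4/9 set g(δ) = (δ - (-4/9))^3*(rational part) = -δ/9 - 34/35.
Order-3 pole: residue = g''(a)/2; g''(-4/9) = 0, so the residue is 0.
List the singular points by increasing real part (a conjugate pair: the negative imaginary part first).


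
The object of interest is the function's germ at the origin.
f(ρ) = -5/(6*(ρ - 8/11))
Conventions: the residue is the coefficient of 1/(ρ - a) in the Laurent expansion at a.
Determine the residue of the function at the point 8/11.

At the order-1 pole 8/11 set g(ρ) = (ρ - (8/11))*f(ρ) = -5/6.
Simple pole: residue = g(a) at a = 8/11, which is -5/6.

The residue is -5/6.


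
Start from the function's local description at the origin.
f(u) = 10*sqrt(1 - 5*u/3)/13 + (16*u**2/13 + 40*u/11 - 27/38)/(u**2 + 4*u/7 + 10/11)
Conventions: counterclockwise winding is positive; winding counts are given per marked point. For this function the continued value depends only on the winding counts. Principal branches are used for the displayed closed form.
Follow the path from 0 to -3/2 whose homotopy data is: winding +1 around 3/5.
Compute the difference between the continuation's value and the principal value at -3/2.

Continued minus principal equals -(10/13)*sqrt(14).

The rational part is single-valued and drops out of the difference; each branch term changes only by its own monodromy.
(10/13)*sqrt(1 - u/(3/5)): winding +1 is odd, the square root flips sign, contributing -2*(10/13)*sqrt(1 - (-3/2)/(3/5)) = -2*(10/13)*sqrt(7/2) = -(10/13)*sqrt(14).
Summing the contributions at u = -3/2 gives -(10/13)*sqrt(14).


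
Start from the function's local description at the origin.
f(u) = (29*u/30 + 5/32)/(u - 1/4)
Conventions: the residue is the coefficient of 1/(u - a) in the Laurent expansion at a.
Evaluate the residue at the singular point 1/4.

At the order-1 pole 1/4 set g(u) = (u - (1/4))*f(u) = 29*u/30 + 5/32.
Simple pole: residue = g(a) at a = 1/4, which is 191/480.

The residue is 191/480.


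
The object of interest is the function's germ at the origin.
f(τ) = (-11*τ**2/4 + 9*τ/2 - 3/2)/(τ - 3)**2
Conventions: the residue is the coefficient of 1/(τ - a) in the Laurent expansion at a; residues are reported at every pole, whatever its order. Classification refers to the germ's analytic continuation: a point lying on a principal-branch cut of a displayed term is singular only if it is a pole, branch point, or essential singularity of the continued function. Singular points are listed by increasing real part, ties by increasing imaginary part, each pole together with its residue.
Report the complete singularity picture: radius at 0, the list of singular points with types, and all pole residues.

Radius of convergence at 0: 3.
At 3: a pole of order 2; residue -12.

Denominator factor (τ - 3)^2: pole of order 2 at 3, modulus 3.
The radius of convergence is the smallest modulus among the singular points: 3.
At the order-2 pole 3 set g(τ) = (τ - (3))^2*f(τ) = -11*τ**2/4 + 9*τ/2 - 3/2.
Order-2 pole: residue = g'(a); g'(3) = -12, so the residue is -12.


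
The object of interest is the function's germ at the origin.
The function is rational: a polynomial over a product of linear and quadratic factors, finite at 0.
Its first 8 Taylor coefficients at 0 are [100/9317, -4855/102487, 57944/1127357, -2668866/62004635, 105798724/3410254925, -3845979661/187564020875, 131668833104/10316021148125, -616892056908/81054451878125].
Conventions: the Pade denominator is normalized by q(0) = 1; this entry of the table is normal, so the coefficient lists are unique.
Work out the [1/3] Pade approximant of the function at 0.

Taylor coefficients needed (read off): a_0 = 100/9317, a_1 = -4855/102487, a_2 = 57944/1127357, a_3 = -2668866/62004635, a_4 = 105798724/3410254925.
Write the denominator as Q(τ) = 1 + q1*τ + q2*τ^2 + q3*τ^3. Requiring Q*f - P = O(τ^5) with deg P <= 1 kills the coefficients of τ^2..τ^4 in Q*f:
  τ^2: a_2 + q1*a_1 + q2*a_0 = 0, i.e. 57944/1127357 + (-4855/102487)*q1 + (100/9317)*q2 = 0.
  τ^3: a_3 + q1*a_2 + q2*a_1 + q3*a_0 = 0, i.e. -2668866/62004635 + (57944/1127357)*q1 + (-4855/102487)*q2 + (100/9317)*q3 = 0.
  τ^4: a_4 + q1*a_3 + q2*a_2 + q3*a_1 = 0, i.e. 105798724/3410254925 + (-2668866/62004635)*q1 + (57944/1127357)*q2 + (-4855/102487)*q3 = 0.
Solving this linear system: q1 = 1301154176/1117801245, q2 = 857866078/2459162739, q3 = -656512060/27050790129.
The numerator is Q*f truncated at degree 1: P0 = a_0 = 100/9317; P1 = a_1 + q1*a_0 = -6604389175/189355530903.

The Pade approximant has numerator coefficients [100/9317, -6604389175/189355530903]; denominator coefficients [1, 1301154176/1117801245, 857866078/2459162739, -656512060/27050790129].


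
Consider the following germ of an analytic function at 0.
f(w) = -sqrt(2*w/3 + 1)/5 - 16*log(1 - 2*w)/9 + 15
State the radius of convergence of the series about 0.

Branch term (-16/9)*log(1 - w/(1/2)): its argument vanishes at w = 1/2, a logarithmic branch point, modulus 1/2.
Branch term (-1/5)*sqrt(1 - w/(-3/2)): its argument vanishes at w = -3/2, a square-root branch point, modulus 3/2.
The radius of convergence is the smallest modulus among the singular points: 1/2.

The radius of convergence is 1/2.


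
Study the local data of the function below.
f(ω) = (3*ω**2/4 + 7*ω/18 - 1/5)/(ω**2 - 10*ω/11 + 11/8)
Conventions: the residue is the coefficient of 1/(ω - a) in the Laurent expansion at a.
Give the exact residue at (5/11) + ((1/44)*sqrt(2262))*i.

The factor ω**2 - 10*ω/11 + 11/8 splits as (ω - a)(ω - a') with a = (5/11) + ((1/44)*sqrt(2262))*i, a' = (5/11) - ((1/44)*sqrt(2262))*i. At the order-1 pole a set g(ω) = (ω - a)*f(ω) = [3*ω**2/4 + 7*ω/18 - 1/5] / (ω - a').
Simple pole: residue = g(a) at a = (5/11) + ((1/44)*sqrt(2262))*i, which is (53/99) + ((129733/17915040)*sqrt(2262))*i.

The residue is (53/99) + ((129733/17915040)*sqrt(2262))*i.
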